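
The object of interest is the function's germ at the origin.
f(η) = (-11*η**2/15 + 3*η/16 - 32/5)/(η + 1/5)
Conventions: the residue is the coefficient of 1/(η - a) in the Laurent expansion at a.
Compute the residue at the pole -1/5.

At the order-1 pole -1/5 set g(η) = (η - (-1/5))*f(η) = -11*η**2/15 + 3*η/16 - 32/5.
Simple pole: residue = g(a) at a = -1/5, which is -38801/6000.

The residue is -38801/6000.


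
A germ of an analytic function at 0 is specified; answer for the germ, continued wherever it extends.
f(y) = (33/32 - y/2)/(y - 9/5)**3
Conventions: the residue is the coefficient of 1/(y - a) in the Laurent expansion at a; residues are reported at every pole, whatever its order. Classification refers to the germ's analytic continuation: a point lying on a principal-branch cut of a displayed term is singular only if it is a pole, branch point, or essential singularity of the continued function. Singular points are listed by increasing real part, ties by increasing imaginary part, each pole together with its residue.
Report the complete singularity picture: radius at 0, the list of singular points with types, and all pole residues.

Radius of convergence at 0: 9/5.
At 9/5: a pole of order 3; residue 0.

Denominator factor (y - 9/5)^3: pole of order 3 at 9/5, modulus 9/5.
The radius of convergence is the smallest modulus among the singular points: 9/5.
At the order-3 pole 9/5 set g(y) = (y - (9/5))^3*f(y) = 33/32 - y/2.
Order-3 pole: residue = g''(a)/2; g''(9/5) = 0, so the residue is 0.


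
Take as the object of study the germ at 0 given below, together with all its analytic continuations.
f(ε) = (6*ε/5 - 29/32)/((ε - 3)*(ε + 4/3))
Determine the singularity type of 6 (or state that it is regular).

Denominator factors: ε + 4/3 = 22/3 at ε = 6; ε - 3 = 3 at ε = 6 — none vanishes.
So the germ continues analytically to 6.

The point is a regular point.


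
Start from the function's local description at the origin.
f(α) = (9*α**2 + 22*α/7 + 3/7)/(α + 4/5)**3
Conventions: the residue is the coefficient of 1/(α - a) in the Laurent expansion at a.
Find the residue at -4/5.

At the order-3 pole -4/5 set g(α) = (α - (-4/5))^3*f(α) = 9*α**2 + 22*α/7 + 3/7.
Order-3 pole: residue = g''(a)/2; g''(-4/5) = 18, so the residue is 9.

The residue is 9.


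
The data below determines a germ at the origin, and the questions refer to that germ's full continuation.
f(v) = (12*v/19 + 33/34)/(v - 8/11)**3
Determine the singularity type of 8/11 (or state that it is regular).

The point is a pole of order 3.

The denominator factor v - 8/11 vanishes at 8/11 and appears to the power 3; the numerator there equals 10161/7106, nonzero, and no other factor vanishes.
Hence a pole whose order is the multiplicity, 3.


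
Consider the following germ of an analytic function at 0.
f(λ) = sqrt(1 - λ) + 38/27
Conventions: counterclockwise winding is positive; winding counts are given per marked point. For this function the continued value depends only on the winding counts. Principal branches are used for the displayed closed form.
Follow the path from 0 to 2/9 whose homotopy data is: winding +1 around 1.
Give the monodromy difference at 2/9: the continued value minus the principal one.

The rational part is single-valued and drops out of the difference; each branch term changes only by its own monodromy.
(1)*sqrt(1 - λ/(1)): winding +1 is odd, the square root flips sign, contributing -2*(1)*sqrt(1 - (2/9)/(1)) = -2*(1)*sqrt(7/9) = -(2/3)*sqrt(7).
Summing the contributions at λ = 2/9 gives -(2/3)*sqrt(7).

Continued minus principal equals -(2/3)*sqrt(7).


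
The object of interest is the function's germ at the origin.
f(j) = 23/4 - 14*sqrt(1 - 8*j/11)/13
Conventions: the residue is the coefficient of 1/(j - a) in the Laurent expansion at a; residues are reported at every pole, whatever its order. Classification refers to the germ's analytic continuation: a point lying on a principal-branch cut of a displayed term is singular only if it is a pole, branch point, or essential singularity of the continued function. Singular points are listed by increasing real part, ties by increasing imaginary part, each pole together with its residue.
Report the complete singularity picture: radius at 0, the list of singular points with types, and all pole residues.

Branch term (-14/13)*sqrt(1 - j/(11/8)): its argument vanishes at j = 11/8, a square-root branch point, modulus 11/8.
The radius of convergence is the smallest modulus among the singular points: 11/8.

Radius of convergence at 0: 11/8.
At 11/8: an algebraic (square-root) branch point.


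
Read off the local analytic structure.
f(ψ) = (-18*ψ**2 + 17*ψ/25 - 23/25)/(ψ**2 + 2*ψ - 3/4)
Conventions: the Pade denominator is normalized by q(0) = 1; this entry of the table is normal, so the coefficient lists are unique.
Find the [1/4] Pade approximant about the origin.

The Pade approximant has numerator coefficients [92/75, 296525924/1356544275]; denominator coefficients [1, -94922206/54261771, -1229937128/54261771, 311732400/18087257, 8251740000/18087257].

Taylor coefficients needed (expand at 0): a_0 = 92/75, a_1 = 532/225, a_2 = 4312/135, a_3 = 178864/2025, a_4 = 1689632/6075, a_5 = 15663424/18225.
Write the denominator as Q(ψ) = 1 + q1*ψ + q2*ψ^2 + q3*ψ^3 + q4*ψ^4. Requiring Q*f - P = O(ψ^6) with deg P <= 1 kills the coefficients of ψ^2..ψ^5 in Q*f:
  ψ^2: a_2 + q1*a_1 + q2*a_0 = 0, i.e. 4312/135 + (532/225)*q1 + (92/75)*q2 = 0.
  ψ^3: a_3 + q1*a_2 + q2*a_1 + q3*a_0 = 0, i.e. 178864/2025 + (4312/135)*q1 + (532/225)*q2 + (92/75)*q3 = 0.
  ψ^4: a_4 + q1*a_3 + q2*a_2 + q3*a_1 + q4*a_0 = 0, i.e. 1689632/6075 + (178864/2025)*q1 + (4312/135)*q2 + (532/225)*q3 + (92/75)*q4 = 0.
  ψ^5: a_5 + q1*a_4 + q2*a_3 + q3*a_2 + q4*a_1 = 0, i.e. 15663424/18225 + (1689632/6075)*q1 + (178864/2025)*q2 + (4312/135)*q3 + (532/225)*q4 = 0.
Solving this linear system: q1 = -94922206/54261771, q2 = -1229937128/54261771, q3 = 311732400/18087257, q4 = 8251740000/18087257.
The numerator is Q*f truncated at degree 1: P0 = a_0 = 92/75; P1 = a_1 + q1*a_0 = 296525924/1356544275.


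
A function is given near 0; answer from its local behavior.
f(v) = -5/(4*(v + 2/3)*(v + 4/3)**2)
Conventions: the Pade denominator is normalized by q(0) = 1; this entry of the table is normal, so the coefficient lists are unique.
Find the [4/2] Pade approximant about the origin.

The Pade approximant has numerator coefficients [-135/128, 6615/11008, -6885/22016, 6075/44032, -3645/88064]; denominator coefficients [1, 209/86, 963/688].

Taylor coefficients needed (expand at 0): a_0 = -135/128, a_1 = 405/128, a_2 = -13365/2048, a_3 = 47385/4096, a_4 = -623295/32768, a_5 = 492075/16384, a_6 = -24308505/524288.
Write the denominator as Q(v) = 1 + q1*v + q2*v^2. Requiring Q*f - P = O(v^7) with deg P <= 4 kills the coefficients of v^5..v^6 in Q*f:
  v^5: a_5 + q1*a_4 + q2*a_3 = 0, i.e. 492075/16384 + (-623295/32768)*q1 + (47385/4096)*q2 = 0.
  v^6: a_6 + q1*a_5 + q2*a_4 = 0, i.e. -24308505/524288 + (492075/16384)*q1 + (-623295/32768)*q2 = 0.
Solving this linear system: q1 = 209/86, q2 = 963/688.
The numerator is Q*f truncated at degree 4: P0 = a_0 = -135/128; P1 = a_1 + q1*a_0 = 6615/11008; P2 = a_2 + q1*a_1 + q2*a_0 = -6885/22016; P3 = a_3 + q1*a_2 + q2*a_1 = 6075/44032; P4 = a_4 + q1*a_3 + q2*a_2 = -3645/88064.


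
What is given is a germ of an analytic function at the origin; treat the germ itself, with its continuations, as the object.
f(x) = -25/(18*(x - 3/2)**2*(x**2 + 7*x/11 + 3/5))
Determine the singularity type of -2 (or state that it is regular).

Denominator factors: x - 3/2 = -7/2 at x = -2; x**2 + 7*x/11 + 3/5 = 183/55 at x = -2 — none vanishes.
So the germ continues analytically to -2.

The point is a regular point.


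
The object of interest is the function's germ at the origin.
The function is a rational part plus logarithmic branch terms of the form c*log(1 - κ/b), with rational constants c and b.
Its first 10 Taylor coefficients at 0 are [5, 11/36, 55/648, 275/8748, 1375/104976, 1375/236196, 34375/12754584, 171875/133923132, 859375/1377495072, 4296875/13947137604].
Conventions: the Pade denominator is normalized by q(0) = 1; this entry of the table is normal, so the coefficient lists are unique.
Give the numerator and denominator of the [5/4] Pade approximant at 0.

Taylor coefficients needed (read off): a_0 = 5, a_1 = 11/36, a_2 = 55/648, a_3 = 275/8748, a_4 = 1375/104976, a_5 = 1375/236196, a_6 = 34375/12754584, a_7 = 171875/133923132, a_8 = 859375/1377495072, a_9 = 4296875/13947137604.
Write the denominator as Q(κ) = 1 + q1*κ + q2*κ^2 + q3*κ^3 + q4*κ^4. Requiring Q*f - P = O(κ^10) with deg P <= 5 kills the coefficients of κ^6..κ^9 in Q*f:
  κ^6: a_6 + q1*a_5 + q2*a_4 + q3*a_3 + q4*a_2 = 0, i.e. 34375/12754584 + (1375/236196)*q1 + (1375/104976)*q2 + (275/8748)*q3 + (55/648)*q4 = 0.
  κ^7: a_7 + q1*a_6 + q2*a_5 + q3*a_4 + q4*a_3 = 0, i.e. 171875/133923132 + (34375/12754584)*q1 + (1375/236196)*q2 + (1375/104976)*q3 + (275/8748)*q4 = 0.
  κ^8: a_8 + q1*a_7 + q2*a_6 + q3*a_5 + q4*a_4 = 0, i.e. 859375/1377495072 + (171875/133923132)*q1 + (34375/12754584)*q2 + (1375/236196)*q3 + (1375/104976)*q4 = 0.
  κ^9: a_9 + q1*a_8 + q2*a_7 + q3*a_6 + q4*a_5 = 0, i.e. 4296875/13947137604 + (859375/1377495072)*q1 + (171875/133923132)*q2 + (34375/12754584)*q3 + (1375/236196)*q4 = 0.
Solving this linear system: q1 = -100/81, q2 = 125/243, q3 = -1250/15309, q4 = 3125/826686.
The numerator is Q*f truncated at degree 5: P0 = a_0 = 5; P1 = a_1 + q1*a_0 = -1901/324; P2 = a_2 + q1*a_1 + q2*a_0 = 13295/5832; P3 = a_3 + q1*a_2 + q2*a_1 + q3*a_0 = -14900/45927; P4 = a_4 + q1*a_3 + q2*a_2 + q3*a_1 + q4*a_0 = 236125/19840464; P5 = a_5 + q1*a_4 + q2*a_3 + q3*a_2 + q4*a_1 = 1375/29760696.

The Pade approximant has numerator coefficients [5, -1901/324, 13295/5832, -14900/45927, 236125/19840464, 1375/29760696]; denominator coefficients [1, -100/81, 125/243, -1250/15309, 3125/826686].


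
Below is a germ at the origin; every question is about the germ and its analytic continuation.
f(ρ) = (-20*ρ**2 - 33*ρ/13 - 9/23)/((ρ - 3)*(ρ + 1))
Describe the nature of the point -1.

The denominator factor ρ + 1 vanishes at -1 and appears to the power 1; the numerator there equals -5338/299, nonzero, and no other factor vanishes.
Hence a pole whose order is the multiplicity, 1.

The point is a pole of order 1.


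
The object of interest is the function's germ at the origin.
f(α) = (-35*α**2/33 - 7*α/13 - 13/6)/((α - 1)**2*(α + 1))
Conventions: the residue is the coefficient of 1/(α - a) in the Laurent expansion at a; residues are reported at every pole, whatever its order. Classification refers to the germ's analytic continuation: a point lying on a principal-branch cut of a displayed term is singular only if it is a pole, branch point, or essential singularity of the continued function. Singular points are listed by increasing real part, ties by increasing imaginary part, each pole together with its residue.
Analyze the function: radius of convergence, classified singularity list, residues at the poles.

Denominator factor (α - 1)^2: pole of order 2 at 1, modulus 1.
Denominator factor (α + 1): pole of order 1 at -1, modulus 1.
The radius of convergence is the smallest modulus among the singular points: 1.
At the order-1 pole -1 set g(α) = (α - (-1))*f(α) = (-35*α**2/33 - 7*α/13 - 13/6)/(α - 1)**2.
Simple pole: residue = g(a) at a = -1, which is -769/1144.
At the order-2 pole 1 set g(α) = (α - (1))^2*f(α) = (-35*α**2/33 - 7*α/13 - 13/6)/(α + 1).
Order-2 pole: residue = g'(a); g'(1) = -1333/3432, so the residue is -1333/3432.
List the singular points by increasing real part (a conjugate pair: the negative imaginary part first).

Radius of convergence at 0: 1.
At -1: a pole of order 1; residue -769/1144.
At 1: a pole of order 2; residue -1333/3432.


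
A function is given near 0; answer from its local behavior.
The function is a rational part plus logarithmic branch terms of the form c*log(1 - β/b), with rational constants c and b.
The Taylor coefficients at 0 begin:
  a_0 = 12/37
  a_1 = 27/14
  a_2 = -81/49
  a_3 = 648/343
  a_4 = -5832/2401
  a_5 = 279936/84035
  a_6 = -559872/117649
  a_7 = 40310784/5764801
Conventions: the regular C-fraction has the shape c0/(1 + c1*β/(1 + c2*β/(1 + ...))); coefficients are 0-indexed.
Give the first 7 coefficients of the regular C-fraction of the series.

The regular C-fraction coefficients are [12/37, -333/56, 381/56, 32/889, 730/889, 3048/12775, 7902/12775].

Taylor coefficients (read off): a_0 = 12/37, a_1 = 27/14, a_2 = -81/49, a_3 = 648/343, a_4 = -5832/2401, a_5 = 279936/84035, a_6 = -559872/117649.
c0 = a_0 = 12/37. Peel one level at a time: if S = 1 + c*β/S' with S'(0) = 1, then c is the β-coefficient of S and S' = c*β/(S - 1).
S_1 = c0/f = 1 + (-333/56)*β + (126873/3136)*β^2 + ...; c1 = -333/56.
S_2 = c1*β/(S_1 - 1) = 1 + (381/56)*β + (-12/49)*β^2 + ...; c2 = 381/56.
S_3 = c2*β/(S_2 - 1) = 1 + (32/889)*β + (-23360/790321)*β^2 + ...; c3 = 32/889.
S_4 = c3*β/(S_3 - 1) = 1 + (730/889)*β + (-48/245)*β^2 + ...; c4 = 730/889.
S_5 = c4*β/(S_4 - 1) = 1 + (3048/12775)*β + (-24085296/163200625)*β^2 + ...; c5 = 3048/12775.
S_6 = c5*β/(S_5 - 1) = 1 + (7902/12775)*β + ...; c6 = 7902/12775.


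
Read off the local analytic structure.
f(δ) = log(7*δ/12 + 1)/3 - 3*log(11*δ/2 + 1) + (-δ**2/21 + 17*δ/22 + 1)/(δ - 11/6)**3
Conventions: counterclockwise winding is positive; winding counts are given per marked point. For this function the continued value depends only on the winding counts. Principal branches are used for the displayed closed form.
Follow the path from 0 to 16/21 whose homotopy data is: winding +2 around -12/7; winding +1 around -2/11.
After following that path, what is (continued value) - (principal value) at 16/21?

Continued minus principal equals -(14/3)*pi*i.

The rational part is single-valued and drops out of the difference; each branch term changes only by its own monodromy.
(-3)*log(1 - δ/(-2/11)): each positive loop around -2/11 adds 2*pi*i to the log, so winding +1 contributes (-3)*(1)*2*pi*i = -(6)*pi*i.
(1/3)*log(1 - δ/(-12/7)): each positive loop around -12/7 adds 2*pi*i to the log, so winding +2 contributes (1/3)*(2)*2*pi*i = (4/3)*pi*i.
Summing the contributions at δ = 16/21 gives -(14/3)*pi*i.


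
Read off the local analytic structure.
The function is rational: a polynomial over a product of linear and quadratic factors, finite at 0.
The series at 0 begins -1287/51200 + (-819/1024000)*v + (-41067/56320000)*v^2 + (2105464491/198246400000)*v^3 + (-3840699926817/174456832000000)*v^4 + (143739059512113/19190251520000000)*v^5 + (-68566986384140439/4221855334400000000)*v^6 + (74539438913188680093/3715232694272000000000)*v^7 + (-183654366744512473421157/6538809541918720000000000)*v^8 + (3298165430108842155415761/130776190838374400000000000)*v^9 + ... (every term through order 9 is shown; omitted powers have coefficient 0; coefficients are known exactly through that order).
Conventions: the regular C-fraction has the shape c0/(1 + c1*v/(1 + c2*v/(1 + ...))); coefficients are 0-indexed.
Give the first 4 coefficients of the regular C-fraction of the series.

The regular C-fraction coefficients are [-1287/51200, -7/220, -271/308, 5354113/333872].

Taylor coefficients (read off): a_0 = -1287/51200, a_1 = -819/1024000, a_2 = -41067/56320000, a_3 = 2105464491/198246400000.
c0 = a_0 = -1287/51200. Peel one level at a time: if S = 1 + c*v/S' with S'(0) = 1, then c is the v-coefficient of S and S' = c*v/(S - 1).
S_1 = c0/f = 1 + (-7/220)*v + (-271/9680)*v^2 + ...; c1 = -7/220.
S_2 = c1*v/(S_1 - 1) = 1 + (-271/308)*v + (5354113/379456)*v^2 + ...; c2 = -271/308.
S_3 = c2*v/(S_2 - 1) = 1 + (5354113/333872)*v + ...; c3 = 5354113/333872.


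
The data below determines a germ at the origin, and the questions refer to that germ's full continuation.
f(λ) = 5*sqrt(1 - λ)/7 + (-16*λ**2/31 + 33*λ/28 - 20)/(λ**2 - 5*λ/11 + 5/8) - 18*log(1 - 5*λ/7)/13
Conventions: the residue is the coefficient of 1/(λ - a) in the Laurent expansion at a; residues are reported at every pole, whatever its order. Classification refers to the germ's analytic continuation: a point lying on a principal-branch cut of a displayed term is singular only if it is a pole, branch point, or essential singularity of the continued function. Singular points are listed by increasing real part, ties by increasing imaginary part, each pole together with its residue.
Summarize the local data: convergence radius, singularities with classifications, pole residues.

Radius of convergence at 0: (1/4)*sqrt(10).
At (5/22) - ((1/44)*sqrt(1110))*i: a pole of order 1; residue (9013/19096) - ((272553/706552)*sqrt(1110))*i.
At (5/22) + ((1/44)*sqrt(1110))*i: a pole of order 1; residue (9013/19096) + ((272553/706552)*sqrt(1110))*i.
At 1: an algebraic (square-root) branch point.
At 7/5: a logarithmic branch point.


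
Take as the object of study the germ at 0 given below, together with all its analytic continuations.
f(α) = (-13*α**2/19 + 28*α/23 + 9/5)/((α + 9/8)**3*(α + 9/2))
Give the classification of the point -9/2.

The denominator factor α + 9/2 vanishes at -9/2 and appears to the power 1; the numerator there equals -153243/8740, nonzero, and no other factor vanishes.
Hence a pole whose order is the multiplicity, 1.

The point is a pole of order 1.


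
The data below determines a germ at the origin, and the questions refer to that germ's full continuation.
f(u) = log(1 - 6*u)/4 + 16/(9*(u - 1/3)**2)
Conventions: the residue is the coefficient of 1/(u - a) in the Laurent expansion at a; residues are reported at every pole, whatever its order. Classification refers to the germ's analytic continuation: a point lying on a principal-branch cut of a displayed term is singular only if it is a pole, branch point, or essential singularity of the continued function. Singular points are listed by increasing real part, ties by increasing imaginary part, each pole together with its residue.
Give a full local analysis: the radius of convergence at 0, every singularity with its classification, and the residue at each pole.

Denominator factor (u - 1/3)^2: pole of order 2 at 1/3, modulus 1/3.
Branch term (1/4)*log(1 - u/(1/6)): its argument vanishes at u = 1/6, a logarithmic branch point, modulus 1/6.
The radius of convergence is the smallest modulus among the singular points: 1/6.
The branch term is analytic at 1/3 and contributes nothing to the residue; only the rational part matters.
At the order-2 pole 1/3 set g(u) = (u - (1/3))^2*(rational part) = 16/9.
Order-2 pole: residue = g'(a); g'(1/3) = 0, so the residue is 0.
List the singular points by increasing real part (a conjugate pair: the negative imaginary part first).

Radius of convergence at 0: 1/6.
At 1/6: a logarithmic branch point.
At 1/3: a pole of order 2; residue 0.


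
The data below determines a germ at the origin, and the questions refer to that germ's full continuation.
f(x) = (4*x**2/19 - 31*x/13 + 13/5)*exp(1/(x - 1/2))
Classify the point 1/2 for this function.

The point is an essential singularity.

The exponent 1/(x - (1/2)) has a pole at 1/2, so exp(1/(x - (1/2))) takes every nonzero value near it: an essential singularity (not a pole of any order).


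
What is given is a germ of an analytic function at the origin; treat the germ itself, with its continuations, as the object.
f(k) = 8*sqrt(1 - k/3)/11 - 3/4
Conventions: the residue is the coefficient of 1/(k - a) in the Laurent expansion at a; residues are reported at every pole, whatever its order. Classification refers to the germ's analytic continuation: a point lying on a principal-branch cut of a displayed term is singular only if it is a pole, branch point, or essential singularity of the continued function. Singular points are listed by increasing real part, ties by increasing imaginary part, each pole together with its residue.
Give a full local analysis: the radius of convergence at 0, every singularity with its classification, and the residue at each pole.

Branch term (8/11)*sqrt(1 - k/(3)): its argument vanishes at k = 3, a square-root branch point, modulus 3.
The radius of convergence is the smallest modulus among the singular points: 3.

Radius of convergence at 0: 3.
At 3: an algebraic (square-root) branch point.


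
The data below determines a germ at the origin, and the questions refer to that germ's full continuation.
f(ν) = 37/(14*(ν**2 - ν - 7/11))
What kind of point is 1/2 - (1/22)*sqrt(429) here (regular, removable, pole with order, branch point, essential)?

The denominator factor ν**2 - ν - 7/11 vanishes at 1/2 - (1/22)*sqrt(429) and appears to the power 1; the numerator there equals 37/14, nonzero, and no other factor vanishes.
Hence a pole whose order is the multiplicity, 1.

The point is a pole of order 1.


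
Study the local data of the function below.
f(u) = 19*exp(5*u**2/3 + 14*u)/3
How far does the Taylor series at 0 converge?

The radius of convergence is infinite.

The factor exp(5*u**2/3 + 14*u) is entire and contributes no finite singular point.
The polynomial part has no poles.
No finite singular points: the Taylor series at 0 converges everywhere.


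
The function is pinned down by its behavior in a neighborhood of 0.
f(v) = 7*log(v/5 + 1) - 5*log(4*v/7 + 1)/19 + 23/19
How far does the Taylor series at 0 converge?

Branch term (7)*log(1 - v/(-5)): its argument vanishes at v = -5, a logarithmic branch point, modulus 5.
Branch term (-5/19)*log(1 - v/(-7/4)): its argument vanishes at v = -7/4, a logarithmic branch point, modulus 7/4.
The radius of convergence is the smallest modulus among the singular points: 7/4.

The radius of convergence is 7/4.


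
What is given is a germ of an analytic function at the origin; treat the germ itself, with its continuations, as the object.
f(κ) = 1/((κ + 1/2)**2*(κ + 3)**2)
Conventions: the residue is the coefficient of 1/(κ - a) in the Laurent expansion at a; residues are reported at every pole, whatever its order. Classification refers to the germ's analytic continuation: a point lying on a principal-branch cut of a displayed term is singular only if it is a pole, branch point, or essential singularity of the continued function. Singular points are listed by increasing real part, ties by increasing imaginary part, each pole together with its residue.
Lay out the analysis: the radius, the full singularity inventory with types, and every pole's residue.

Denominator factor (κ + 3)^2: pole of order 2 at -3, modulus 3.
Denominator factor (κ + 1/2)^2: pole of order 2 at -1/2, modulus 1/2.
The radius of convergence is the smallest modulus among the singular points: 1/2.
At the order-2 pole -3 set g(κ) = (κ - (-3))^2*f(κ) = (κ + 1/2)**(-2).
Order-2 pole: residue = g'(a); g'(-3) = 16/125, so the residue is 16/125.
At the order-2 pole -1/2 set g(κ) = (κ - (-1/2))^2*f(κ) = (κ + 3)**(-2).
Order-2 pole: residue = g'(a); g'(-1/2) = -16/125, so the residue is -16/125.
List the singular points by increasing real part (a conjugate pair: the negative imaginary part first).

Radius of convergence at 0: 1/2.
At -3: a pole of order 2; residue 16/125.
At -1/2: a pole of order 2; residue -16/125.


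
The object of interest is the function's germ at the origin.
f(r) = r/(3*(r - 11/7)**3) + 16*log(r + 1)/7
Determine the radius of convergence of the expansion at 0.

Denominator factor (r - 11/7)^3: pole of order 3 at 11/7, modulus 11/7.
Branch term (16/7)*log(1 - r/(-1)): its argument vanishes at r = -1, a logarithmic branch point, modulus 1.
The radius of convergence is the smallest modulus among the singular points: 1.

The radius of convergence is 1.


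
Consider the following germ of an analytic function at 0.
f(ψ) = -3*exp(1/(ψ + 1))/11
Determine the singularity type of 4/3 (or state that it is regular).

There is no denominator, hence no pole anywhere.
The essential point of exp(1/(ψ - (-1))) is -1, not 4/3.
So the germ continues analytically to 4/3.

The point is a regular point.


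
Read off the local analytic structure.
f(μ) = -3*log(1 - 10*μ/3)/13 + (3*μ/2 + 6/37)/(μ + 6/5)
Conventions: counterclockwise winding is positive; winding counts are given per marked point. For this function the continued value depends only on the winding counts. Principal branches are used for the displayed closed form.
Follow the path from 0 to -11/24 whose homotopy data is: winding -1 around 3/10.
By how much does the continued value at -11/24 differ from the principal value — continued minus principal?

The rational part is single-valued and drops out of the difference; each branch term changes only by its own monodromy.
(-3/13)*log(1 - μ/(3/10)): each positive loop around 3/10 adds 2*pi*i to the log, so winding -1 contributes (-3/13)*(-1)*2*pi*i = (6/13)*pi*i.
Summing the contributions at μ = -11/24 gives (6/13)*pi*i.

Continued minus principal equals (6/13)*pi*i.


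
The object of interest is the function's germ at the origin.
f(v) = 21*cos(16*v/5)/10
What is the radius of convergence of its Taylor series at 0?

The radius of convergence is infinite.

The factor cos(16*v/5) is entire and contributes no finite singular point.
The polynomial part has no poles.
No finite singular points: the Taylor series at 0 converges everywhere.


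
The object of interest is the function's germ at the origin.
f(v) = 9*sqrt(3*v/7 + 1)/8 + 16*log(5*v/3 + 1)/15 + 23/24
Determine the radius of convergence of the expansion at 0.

Branch term (9/8)*sqrt(1 - v/(-7/3)): its argument vanishes at v = -7/3, a square-root branch point, modulus 7/3.
Branch term (16/15)*log(1 - v/(-3/5)): its argument vanishes at v = -3/5, a logarithmic branch point, modulus 3/5.
The radius of convergence is the smallest modulus among the singular points: 3/5.

The radius of convergence is 3/5.


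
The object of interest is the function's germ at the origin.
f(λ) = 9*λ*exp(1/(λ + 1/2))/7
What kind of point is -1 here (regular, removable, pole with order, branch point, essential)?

There is no denominator, hence no pole anywhere.
The essential point of exp(1/(λ - (-1/2))) is -1/2, not -1.
So the germ continues analytically to -1.

The point is a regular point.


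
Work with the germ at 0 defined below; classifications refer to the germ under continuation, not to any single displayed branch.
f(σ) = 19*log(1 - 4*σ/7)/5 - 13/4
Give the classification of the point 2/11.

There is no denominator, hence no pole anywhere.
Branch term log(1 - σ/(7/4)): argument at 2/11 is 69/77, nonzero, so 2/11 is not its branch point (a point on a principal cut is still regular for the continued germ).
So the germ continues analytically to 2/11.

The point is a regular point.


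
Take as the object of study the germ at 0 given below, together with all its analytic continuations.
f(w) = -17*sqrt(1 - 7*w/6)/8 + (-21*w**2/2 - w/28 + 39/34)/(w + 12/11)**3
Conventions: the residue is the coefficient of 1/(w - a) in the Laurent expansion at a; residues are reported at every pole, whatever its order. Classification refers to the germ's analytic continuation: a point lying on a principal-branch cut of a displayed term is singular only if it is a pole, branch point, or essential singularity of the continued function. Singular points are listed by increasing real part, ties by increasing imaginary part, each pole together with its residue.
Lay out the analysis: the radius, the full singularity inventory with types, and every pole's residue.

Radius of convergence at 0: 6/7.
At -12/11: a pole of order 3; residue -21/2.
At 6/7: an algebraic (square-root) branch point.

Denominator factor (w + 12/11)^3: pole of order 3 at -12/11, modulus 12/11.
Branch term (-17/8)*sqrt(1 - w/(6/7)): its argument vanishes at w = 6/7, a square-root branch point, modulus 6/7.
The radius of convergence is the smallest modulus among the singular points: 6/7.
The branch term is analytic at -12/11 and contributes nothing to the residue; only the rational part matters.
At the order-3 pole -12/11 set g(w) = (w - (-12/11))^3*(rational part) = -21*w**2/2 - w/28 + 39/34.
Order-3 pole: residue = g''(a)/2; g''(-12/11) = -21, so the residue is -21/2.
List the singular points by increasing real part (a conjugate pair: the negative imaginary part first).


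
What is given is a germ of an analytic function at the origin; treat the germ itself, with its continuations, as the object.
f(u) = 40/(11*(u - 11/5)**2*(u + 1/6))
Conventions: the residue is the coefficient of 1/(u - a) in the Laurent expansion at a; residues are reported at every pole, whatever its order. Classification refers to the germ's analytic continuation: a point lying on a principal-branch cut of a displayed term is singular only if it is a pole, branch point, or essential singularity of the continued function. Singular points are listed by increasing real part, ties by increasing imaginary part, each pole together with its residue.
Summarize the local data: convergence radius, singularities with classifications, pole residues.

Radius of convergence at 0: 1/6.
At -1/6: a pole of order 1; residue 36000/55451.
At 11/5: a pole of order 2; residue -36000/55451.

Denominator factor (u + 1/6): pole of order 1 at -1/6, modulus 1/6.
Denominator factor (u - 11/5)^2: pole of order 2 at 11/5, modulus 11/5.
The radius of convergence is the smallest modulus among the singular points: 1/6.
At the order-1 pole -1/6 set g(u) = (u - (-1/6))*f(u) = 40/(11*(u - 11/5)**2).
Simple pole: residue = g(a) at a = -1/6, which is 36000/55451.
At the order-2 pole 11/5 set g(u) = (u - (11/5))^2*f(u) = 40/(11*(u + 1/6)).
Order-2 pole: residue = g'(a); g'(11/5) = -36000/55451, so the residue is -36000/55451.
List the singular points by increasing real part (a conjugate pair: the negative imaginary part first).


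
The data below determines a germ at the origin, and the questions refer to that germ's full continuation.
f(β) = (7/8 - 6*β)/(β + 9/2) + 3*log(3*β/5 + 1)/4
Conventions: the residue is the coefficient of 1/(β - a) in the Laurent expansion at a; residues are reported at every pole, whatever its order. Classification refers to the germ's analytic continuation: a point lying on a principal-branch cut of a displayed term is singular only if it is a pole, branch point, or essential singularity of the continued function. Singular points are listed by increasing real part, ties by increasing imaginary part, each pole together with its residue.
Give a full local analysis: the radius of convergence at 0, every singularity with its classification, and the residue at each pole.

Radius of convergence at 0: 5/3.
At -9/2: a pole of order 1; residue 223/8.
At -5/3: a logarithmic branch point.

Denominator factor (β + 9/2): pole of order 1 at -9/2, modulus 9/2.
Branch term (3/4)*log(1 - β/(-5/3)): its argument vanishes at β = -5/3, a logarithmic branch point, modulus 5/3.
The radius of convergence is the smallest modulus among the singular points: 5/3.
The branch term is analytic at -9/2 and contributes nothing to the residue; only the rational part matters.
At the order-1 pole -9/2 set g(β) = (β - (-9/2))*(rational part) = 7/8 - 6*β.
Simple pole: residue = g(a) at a = -9/2, which is 223/8.
List the singular points by increasing real part (a conjugate pair: the negative imaginary part first).


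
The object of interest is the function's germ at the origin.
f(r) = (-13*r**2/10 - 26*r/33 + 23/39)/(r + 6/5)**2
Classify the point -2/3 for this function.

Denominator factors: r + 6/5 = 8/15 at r = -2/3 — none vanishes.
So the germ continues analytically to -2/3.

The point is a regular point.


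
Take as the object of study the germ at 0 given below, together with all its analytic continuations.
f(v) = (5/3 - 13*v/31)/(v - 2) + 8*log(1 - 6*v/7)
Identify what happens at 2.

The point is a pole of order 1.

The denominator factor v - 2 vanishes at 2 and appears to the power 1; the numerator there equals 77/93, nonzero, and no other factor vanishes.
The branch terms are analytic at this point.
Hence a pole whose order is the multiplicity, 1.


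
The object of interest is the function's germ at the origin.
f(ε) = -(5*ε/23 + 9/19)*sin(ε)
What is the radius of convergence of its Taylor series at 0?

The radius of convergence is infinite.

The factor -sin(ε) is entire and contributes no finite singular point.
The polynomial part has no poles.
No finite singular points: the Taylor series at 0 converges everywhere.


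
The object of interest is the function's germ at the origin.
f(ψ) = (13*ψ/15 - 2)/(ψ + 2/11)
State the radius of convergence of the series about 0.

The radius of convergence is 2/11.

Denominator factor (ψ + 2/11): pole of order 1 at -2/11, modulus 2/11.
The radius of convergence is the smallest modulus among the singular points: 2/11.


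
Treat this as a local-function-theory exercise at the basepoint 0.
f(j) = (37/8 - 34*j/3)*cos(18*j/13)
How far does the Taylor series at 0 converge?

The factor cos(18*j/13) is entire and contributes no finite singular point.
The polynomial part has no poles.
No finite singular points: the Taylor series at 0 converges everywhere.

The radius of convergence is infinite.


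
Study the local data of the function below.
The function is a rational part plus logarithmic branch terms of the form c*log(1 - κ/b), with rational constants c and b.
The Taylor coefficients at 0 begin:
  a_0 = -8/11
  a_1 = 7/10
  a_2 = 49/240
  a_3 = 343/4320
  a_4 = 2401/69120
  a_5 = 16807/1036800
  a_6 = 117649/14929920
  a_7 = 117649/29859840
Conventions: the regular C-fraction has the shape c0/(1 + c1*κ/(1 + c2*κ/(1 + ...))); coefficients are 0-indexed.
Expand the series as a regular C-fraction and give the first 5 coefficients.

Taylor coefficients (read off): a_0 = -8/11, a_1 = 7/10, a_2 = 49/240, a_3 = 343/4320, a_4 = 2401/69120.
c0 = a_0 = -8/11. Peel one level at a time: if S = 1 + c*κ/S' with S'(0) = 1, then c is the κ-coefficient of S and S' = c*κ/(S - 1).
S_1 = c0/f = 1 + (77/80)*κ + (23177/19200)*κ^2 + ...; c1 = 77/80.
S_2 = c1*κ/(S_1 - 1) = 1 + (-301/240)*κ + (-49/1728)*κ^2 + ...; c2 = -301/240.
S_3 = c2*κ/(S_2 - 1) = 1 + (-35/1548)*κ + (-29155/4792608)*κ^2 + ...; c3 = -35/1548.
S_4 = c3*κ/(S_3 - 1) = 1 + (-833/3096)*κ + ...; c4 = -833/3096.

The regular C-fraction coefficients are [-8/11, 77/80, -301/240, -35/1548, -833/3096].


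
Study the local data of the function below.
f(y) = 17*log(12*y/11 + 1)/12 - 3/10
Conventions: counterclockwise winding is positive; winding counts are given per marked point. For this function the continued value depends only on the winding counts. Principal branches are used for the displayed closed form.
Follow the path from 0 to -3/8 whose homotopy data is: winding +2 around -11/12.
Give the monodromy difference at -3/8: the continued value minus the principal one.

Continued minus principal equals (17/3)*pi*i.

The rational part is single-valued and drops out of the difference; each branch term changes only by its own monodromy.
(17/12)*log(1 - y/(-11/12)): each positive loop around -11/12 adds 2*pi*i to the log, so winding +2 contributes (17/12)*(2)*2*pi*i = (17/3)*pi*i.
Summing the contributions at y = -3/8 gives (17/3)*pi*i.


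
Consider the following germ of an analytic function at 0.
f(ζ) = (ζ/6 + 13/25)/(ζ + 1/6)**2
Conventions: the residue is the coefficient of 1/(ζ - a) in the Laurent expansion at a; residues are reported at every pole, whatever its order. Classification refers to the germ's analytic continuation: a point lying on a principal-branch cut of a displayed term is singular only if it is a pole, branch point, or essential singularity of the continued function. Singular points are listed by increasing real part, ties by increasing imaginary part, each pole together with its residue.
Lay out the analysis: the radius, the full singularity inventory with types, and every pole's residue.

Denominator factor (ζ + 1/6)^2: pole of order 2 at -1/6, modulus 1/6.
The radius of convergence is the smallest modulus among the singular points: 1/6.
At the order-2 pole -1/6 set g(ζ) = (ζ - (-1/6))^2*f(ζ) = ζ/6 + 13/25.
Order-2 pole: residue = g'(a); g'(-1/6) = 1/6, so the residue is 1/6.

Radius of convergence at 0: 1/6.
At -1/6: a pole of order 2; residue 1/6.


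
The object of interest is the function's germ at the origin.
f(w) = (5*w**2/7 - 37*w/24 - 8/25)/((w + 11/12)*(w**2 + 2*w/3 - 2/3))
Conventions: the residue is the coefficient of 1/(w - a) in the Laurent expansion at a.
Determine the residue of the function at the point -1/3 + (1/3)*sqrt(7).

The residue is 11233/4900 - (4927/4900)*sqrt(7).

The factor w**2 + 2*w/3 - 2/3 splits as (w - a)(w - a') with a = -1/3 + (1/3)*sqrt(7), a' = -1/3 - (1/3)*sqrt(7). At the order-1 pole a set g(w) = (w - a)*f(w) = [(5*w**2/7 - 37*w/24 - 8/25)/(w + 11/12)] / (w - a').
Simple pole: residue = g(a) at a = -1/3 + (1/3)*sqrt(7), which is 11233/4900 - (4927/4900)*sqrt(7).


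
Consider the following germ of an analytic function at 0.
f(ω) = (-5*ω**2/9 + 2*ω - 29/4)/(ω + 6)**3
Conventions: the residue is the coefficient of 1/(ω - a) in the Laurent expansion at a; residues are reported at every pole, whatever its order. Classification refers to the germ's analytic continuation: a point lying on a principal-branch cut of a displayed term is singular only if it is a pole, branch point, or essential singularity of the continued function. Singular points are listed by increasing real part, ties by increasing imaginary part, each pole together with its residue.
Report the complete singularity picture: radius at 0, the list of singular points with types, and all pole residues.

Radius of convergence at 0: 6.
At -6: a pole of order 3; residue -5/9.

Denominator factor (ω + 6)^3: pole of order 3 at -6, modulus 6.
The radius of convergence is the smallest modulus among the singular points: 6.
At the order-3 pole -6 set g(ω) = (ω - (-6))^3*f(ω) = -5*ω**2/9 + 2*ω - 29/4.
Order-3 pole: residue = g''(a)/2; g''(-6) = -10/9, so the residue is -5/9.


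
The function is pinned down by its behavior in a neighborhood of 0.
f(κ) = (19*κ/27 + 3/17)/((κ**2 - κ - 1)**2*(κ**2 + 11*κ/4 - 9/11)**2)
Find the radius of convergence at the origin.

Denominator factor (κ**2 + 11*κ/4 - 9/11)^2: discriminant 1907/176, real irrational roots -11/8 + (1/88)*sqrt(20977) and -11/8 - (1/88)*sqrt(20977); poles of order 2, moduli -11/8 + (1/88)*sqrt(20977) and 11/8 + (1/88)*sqrt(20977).
Denominator factor (κ**2 - κ - 1)^2: discriminant 5, real irrational roots 1/2 + (1/2)*sqrt(5) and 1/2 - (1/2)*sqrt(5); poles of order 2, moduli 1/2 + (1/2)*sqrt(5) and -1/2 + (1/2)*sqrt(5).
The radius of convergence is the smallest modulus among the singular points: -11/8 + (1/88)*sqrt(20977).

The radius of convergence is -11/8 + (1/88)*sqrt(20977).


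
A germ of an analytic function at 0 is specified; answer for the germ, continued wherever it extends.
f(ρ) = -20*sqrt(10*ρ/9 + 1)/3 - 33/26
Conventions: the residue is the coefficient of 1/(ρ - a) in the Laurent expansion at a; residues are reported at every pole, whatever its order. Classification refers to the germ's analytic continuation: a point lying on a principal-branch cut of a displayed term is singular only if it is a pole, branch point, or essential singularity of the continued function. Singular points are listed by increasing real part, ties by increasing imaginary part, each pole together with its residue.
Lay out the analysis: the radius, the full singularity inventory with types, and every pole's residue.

Branch term (-20/3)*sqrt(1 - ρ/(-9/10)): its argument vanishes at ρ = -9/10, a square-root branch point, modulus 9/10.
The radius of convergence is the smallest modulus among the singular points: 9/10.

Radius of convergence at 0: 9/10.
At -9/10: an algebraic (square-root) branch point.


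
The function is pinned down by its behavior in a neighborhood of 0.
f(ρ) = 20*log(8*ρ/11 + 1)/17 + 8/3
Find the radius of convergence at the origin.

Branch term (20/17)*log(1 - ρ/(-11/8)): its argument vanishes at ρ = -11/8, a logarithmic branch point, modulus 11/8.
The radius of convergence is the smallest modulus among the singular points: 11/8.

The radius of convergence is 11/8.


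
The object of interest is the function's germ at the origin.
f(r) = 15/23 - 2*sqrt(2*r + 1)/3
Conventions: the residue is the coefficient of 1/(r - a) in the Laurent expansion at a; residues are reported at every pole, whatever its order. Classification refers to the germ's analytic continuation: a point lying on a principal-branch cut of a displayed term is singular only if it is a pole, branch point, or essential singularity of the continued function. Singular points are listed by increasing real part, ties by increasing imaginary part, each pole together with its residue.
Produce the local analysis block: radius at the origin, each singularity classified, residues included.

Radius of convergence at 0: 1/2.
At -1/2: an algebraic (square-root) branch point.

Branch term (-2/3)*sqrt(1 - r/(-1/2)): its argument vanishes at r = -1/2, a square-root branch point, modulus 1/2.
The radius of convergence is the smallest modulus among the singular points: 1/2.
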